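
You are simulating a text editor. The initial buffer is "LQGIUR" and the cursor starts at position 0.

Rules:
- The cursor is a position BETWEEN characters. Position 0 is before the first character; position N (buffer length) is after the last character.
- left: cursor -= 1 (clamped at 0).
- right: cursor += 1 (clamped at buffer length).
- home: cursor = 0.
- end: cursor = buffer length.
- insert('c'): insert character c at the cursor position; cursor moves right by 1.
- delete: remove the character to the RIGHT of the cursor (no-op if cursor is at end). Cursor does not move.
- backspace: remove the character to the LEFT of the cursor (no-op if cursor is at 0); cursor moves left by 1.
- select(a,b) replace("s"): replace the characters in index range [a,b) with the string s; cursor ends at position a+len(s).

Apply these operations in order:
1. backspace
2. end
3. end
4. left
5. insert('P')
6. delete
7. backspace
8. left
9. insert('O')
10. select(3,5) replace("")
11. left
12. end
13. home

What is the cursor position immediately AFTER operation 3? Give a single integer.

Answer: 6

Derivation:
After op 1 (backspace): buf='LQGIUR' cursor=0
After op 2 (end): buf='LQGIUR' cursor=6
After op 3 (end): buf='LQGIUR' cursor=6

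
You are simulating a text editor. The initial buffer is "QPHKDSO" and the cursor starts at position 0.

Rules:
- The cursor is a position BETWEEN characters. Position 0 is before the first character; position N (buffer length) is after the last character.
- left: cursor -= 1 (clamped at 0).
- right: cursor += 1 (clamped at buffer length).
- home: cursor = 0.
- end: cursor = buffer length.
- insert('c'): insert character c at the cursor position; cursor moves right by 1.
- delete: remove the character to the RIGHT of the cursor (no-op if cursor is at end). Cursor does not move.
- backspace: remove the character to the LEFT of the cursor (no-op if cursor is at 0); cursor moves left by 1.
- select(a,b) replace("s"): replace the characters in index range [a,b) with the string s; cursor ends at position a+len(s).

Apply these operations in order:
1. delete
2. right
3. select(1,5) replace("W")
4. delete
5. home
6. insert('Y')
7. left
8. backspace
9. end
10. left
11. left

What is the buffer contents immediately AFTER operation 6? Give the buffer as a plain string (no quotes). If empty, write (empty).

After op 1 (delete): buf='PHKDSO' cursor=0
After op 2 (right): buf='PHKDSO' cursor=1
After op 3 (select(1,5) replace("W")): buf='PWO' cursor=2
After op 4 (delete): buf='PW' cursor=2
After op 5 (home): buf='PW' cursor=0
After op 6 (insert('Y')): buf='YPW' cursor=1

Answer: YPW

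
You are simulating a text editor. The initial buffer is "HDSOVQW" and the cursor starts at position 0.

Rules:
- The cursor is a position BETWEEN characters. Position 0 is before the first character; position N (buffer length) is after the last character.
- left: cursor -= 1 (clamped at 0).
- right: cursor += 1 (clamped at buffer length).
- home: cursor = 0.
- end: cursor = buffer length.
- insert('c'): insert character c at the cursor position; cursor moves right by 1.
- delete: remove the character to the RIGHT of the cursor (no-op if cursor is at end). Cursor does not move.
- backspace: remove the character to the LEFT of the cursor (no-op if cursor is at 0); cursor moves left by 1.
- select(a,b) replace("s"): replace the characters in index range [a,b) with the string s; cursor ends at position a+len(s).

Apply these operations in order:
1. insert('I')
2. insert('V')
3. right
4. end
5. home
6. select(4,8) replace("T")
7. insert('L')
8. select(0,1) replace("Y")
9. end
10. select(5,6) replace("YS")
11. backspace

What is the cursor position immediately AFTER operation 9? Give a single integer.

After op 1 (insert('I')): buf='IHDSOVQW' cursor=1
After op 2 (insert('V')): buf='IVHDSOVQW' cursor=2
After op 3 (right): buf='IVHDSOVQW' cursor=3
After op 4 (end): buf='IVHDSOVQW' cursor=9
After op 5 (home): buf='IVHDSOVQW' cursor=0
After op 6 (select(4,8) replace("T")): buf='IVHDTW' cursor=5
After op 7 (insert('L')): buf='IVHDTLW' cursor=6
After op 8 (select(0,1) replace("Y")): buf='YVHDTLW' cursor=1
After op 9 (end): buf='YVHDTLW' cursor=7

Answer: 7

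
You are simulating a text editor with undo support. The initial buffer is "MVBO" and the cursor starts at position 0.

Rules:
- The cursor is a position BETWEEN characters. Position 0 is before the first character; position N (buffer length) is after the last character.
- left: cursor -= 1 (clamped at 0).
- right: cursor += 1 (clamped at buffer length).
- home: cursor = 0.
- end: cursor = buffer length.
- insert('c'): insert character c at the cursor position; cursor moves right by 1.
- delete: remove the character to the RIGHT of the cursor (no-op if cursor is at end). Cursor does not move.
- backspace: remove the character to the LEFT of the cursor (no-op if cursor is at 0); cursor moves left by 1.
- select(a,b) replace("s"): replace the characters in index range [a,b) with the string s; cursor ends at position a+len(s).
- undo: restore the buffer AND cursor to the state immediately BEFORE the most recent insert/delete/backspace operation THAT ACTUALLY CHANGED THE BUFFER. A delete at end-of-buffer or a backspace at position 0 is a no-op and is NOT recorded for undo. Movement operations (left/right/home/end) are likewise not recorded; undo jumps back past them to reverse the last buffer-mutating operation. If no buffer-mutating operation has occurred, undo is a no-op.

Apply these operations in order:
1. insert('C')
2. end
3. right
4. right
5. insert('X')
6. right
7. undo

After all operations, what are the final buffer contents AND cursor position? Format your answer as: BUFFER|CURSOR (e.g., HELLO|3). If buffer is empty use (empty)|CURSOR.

After op 1 (insert('C')): buf='CMVBO' cursor=1
After op 2 (end): buf='CMVBO' cursor=5
After op 3 (right): buf='CMVBO' cursor=5
After op 4 (right): buf='CMVBO' cursor=5
After op 5 (insert('X')): buf='CMVBOX' cursor=6
After op 6 (right): buf='CMVBOX' cursor=6
After op 7 (undo): buf='CMVBO' cursor=5

Answer: CMVBO|5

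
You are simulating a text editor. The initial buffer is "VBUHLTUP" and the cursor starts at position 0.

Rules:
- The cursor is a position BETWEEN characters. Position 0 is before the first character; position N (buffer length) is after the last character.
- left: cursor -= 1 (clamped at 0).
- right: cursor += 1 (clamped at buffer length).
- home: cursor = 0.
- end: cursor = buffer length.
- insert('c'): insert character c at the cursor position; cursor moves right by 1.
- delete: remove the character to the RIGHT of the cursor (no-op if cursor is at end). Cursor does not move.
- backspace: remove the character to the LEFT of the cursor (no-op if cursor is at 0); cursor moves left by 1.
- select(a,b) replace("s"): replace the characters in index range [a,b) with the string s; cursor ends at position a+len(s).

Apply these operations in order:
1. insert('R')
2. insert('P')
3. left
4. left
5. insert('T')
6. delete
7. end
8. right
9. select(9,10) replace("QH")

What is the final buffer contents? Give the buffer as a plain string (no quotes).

After op 1 (insert('R')): buf='RVBUHLTUP' cursor=1
After op 2 (insert('P')): buf='RPVBUHLTUP' cursor=2
After op 3 (left): buf='RPVBUHLTUP' cursor=1
After op 4 (left): buf='RPVBUHLTUP' cursor=0
After op 5 (insert('T')): buf='TRPVBUHLTUP' cursor=1
After op 6 (delete): buf='TPVBUHLTUP' cursor=1
After op 7 (end): buf='TPVBUHLTUP' cursor=10
After op 8 (right): buf='TPVBUHLTUP' cursor=10
After op 9 (select(9,10) replace("QH")): buf='TPVBUHLTUQH' cursor=11

Answer: TPVBUHLTUQH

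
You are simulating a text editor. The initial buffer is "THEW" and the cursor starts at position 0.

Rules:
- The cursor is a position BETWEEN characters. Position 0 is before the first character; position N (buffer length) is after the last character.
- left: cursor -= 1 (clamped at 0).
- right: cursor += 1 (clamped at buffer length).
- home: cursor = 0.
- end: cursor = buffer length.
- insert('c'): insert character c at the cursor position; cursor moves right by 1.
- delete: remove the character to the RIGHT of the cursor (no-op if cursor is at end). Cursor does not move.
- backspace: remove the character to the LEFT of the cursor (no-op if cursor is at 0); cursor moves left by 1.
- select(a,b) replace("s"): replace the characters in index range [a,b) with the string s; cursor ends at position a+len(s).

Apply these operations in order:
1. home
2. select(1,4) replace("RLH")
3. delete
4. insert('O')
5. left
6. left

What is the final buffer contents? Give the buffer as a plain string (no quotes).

After op 1 (home): buf='THEW' cursor=0
After op 2 (select(1,4) replace("RLH")): buf='TRLH' cursor=4
After op 3 (delete): buf='TRLH' cursor=4
After op 4 (insert('O')): buf='TRLHO' cursor=5
After op 5 (left): buf='TRLHO' cursor=4
After op 6 (left): buf='TRLHO' cursor=3

Answer: TRLHO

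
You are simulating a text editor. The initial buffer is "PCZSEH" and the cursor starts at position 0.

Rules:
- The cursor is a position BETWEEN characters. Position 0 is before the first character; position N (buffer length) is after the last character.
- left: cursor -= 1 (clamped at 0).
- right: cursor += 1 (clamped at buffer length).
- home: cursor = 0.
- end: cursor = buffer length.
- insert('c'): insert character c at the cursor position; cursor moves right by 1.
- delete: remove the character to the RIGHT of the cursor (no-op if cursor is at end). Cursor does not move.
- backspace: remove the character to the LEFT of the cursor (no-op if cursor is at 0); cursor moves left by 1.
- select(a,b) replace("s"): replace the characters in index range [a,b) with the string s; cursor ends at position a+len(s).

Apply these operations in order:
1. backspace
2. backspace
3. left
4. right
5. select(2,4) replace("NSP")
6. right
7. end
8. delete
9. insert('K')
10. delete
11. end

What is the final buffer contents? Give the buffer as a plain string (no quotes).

Answer: PCNSPEHK

Derivation:
After op 1 (backspace): buf='PCZSEH' cursor=0
After op 2 (backspace): buf='PCZSEH' cursor=0
After op 3 (left): buf='PCZSEH' cursor=0
After op 4 (right): buf='PCZSEH' cursor=1
After op 5 (select(2,4) replace("NSP")): buf='PCNSPEH' cursor=5
After op 6 (right): buf='PCNSPEH' cursor=6
After op 7 (end): buf='PCNSPEH' cursor=7
After op 8 (delete): buf='PCNSPEH' cursor=7
After op 9 (insert('K')): buf='PCNSPEHK' cursor=8
After op 10 (delete): buf='PCNSPEHK' cursor=8
After op 11 (end): buf='PCNSPEHK' cursor=8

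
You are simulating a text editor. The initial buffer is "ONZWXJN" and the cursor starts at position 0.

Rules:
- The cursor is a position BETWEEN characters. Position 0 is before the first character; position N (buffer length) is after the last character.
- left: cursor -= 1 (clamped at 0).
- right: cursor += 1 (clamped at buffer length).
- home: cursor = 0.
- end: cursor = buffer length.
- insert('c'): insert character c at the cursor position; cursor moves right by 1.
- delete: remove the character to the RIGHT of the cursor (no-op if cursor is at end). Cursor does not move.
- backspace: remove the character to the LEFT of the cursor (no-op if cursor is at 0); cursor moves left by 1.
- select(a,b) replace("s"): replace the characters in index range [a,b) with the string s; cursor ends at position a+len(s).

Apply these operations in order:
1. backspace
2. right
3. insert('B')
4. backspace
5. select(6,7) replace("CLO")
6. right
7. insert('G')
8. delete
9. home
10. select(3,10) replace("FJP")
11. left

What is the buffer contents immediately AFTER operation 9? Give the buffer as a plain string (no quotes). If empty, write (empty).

Answer: ONZWXJCLOG

Derivation:
After op 1 (backspace): buf='ONZWXJN' cursor=0
After op 2 (right): buf='ONZWXJN' cursor=1
After op 3 (insert('B')): buf='OBNZWXJN' cursor=2
After op 4 (backspace): buf='ONZWXJN' cursor=1
After op 5 (select(6,7) replace("CLO")): buf='ONZWXJCLO' cursor=9
After op 6 (right): buf='ONZWXJCLO' cursor=9
After op 7 (insert('G')): buf='ONZWXJCLOG' cursor=10
After op 8 (delete): buf='ONZWXJCLOG' cursor=10
After op 9 (home): buf='ONZWXJCLOG' cursor=0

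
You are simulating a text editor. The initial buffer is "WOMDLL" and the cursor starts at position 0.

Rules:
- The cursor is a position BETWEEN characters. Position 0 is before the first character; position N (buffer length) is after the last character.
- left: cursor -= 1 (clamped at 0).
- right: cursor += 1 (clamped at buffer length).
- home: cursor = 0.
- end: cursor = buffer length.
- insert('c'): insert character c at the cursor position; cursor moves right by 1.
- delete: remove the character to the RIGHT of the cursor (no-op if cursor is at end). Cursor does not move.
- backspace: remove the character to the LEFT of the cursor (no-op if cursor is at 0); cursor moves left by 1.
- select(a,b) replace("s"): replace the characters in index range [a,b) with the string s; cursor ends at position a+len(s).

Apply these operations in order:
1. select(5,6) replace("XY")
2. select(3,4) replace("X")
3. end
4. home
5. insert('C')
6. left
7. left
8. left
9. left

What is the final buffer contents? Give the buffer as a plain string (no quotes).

Answer: CWOMXLXY

Derivation:
After op 1 (select(5,6) replace("XY")): buf='WOMDLXY' cursor=7
After op 2 (select(3,4) replace("X")): buf='WOMXLXY' cursor=4
After op 3 (end): buf='WOMXLXY' cursor=7
After op 4 (home): buf='WOMXLXY' cursor=0
After op 5 (insert('C')): buf='CWOMXLXY' cursor=1
After op 6 (left): buf='CWOMXLXY' cursor=0
After op 7 (left): buf='CWOMXLXY' cursor=0
After op 8 (left): buf='CWOMXLXY' cursor=0
After op 9 (left): buf='CWOMXLXY' cursor=0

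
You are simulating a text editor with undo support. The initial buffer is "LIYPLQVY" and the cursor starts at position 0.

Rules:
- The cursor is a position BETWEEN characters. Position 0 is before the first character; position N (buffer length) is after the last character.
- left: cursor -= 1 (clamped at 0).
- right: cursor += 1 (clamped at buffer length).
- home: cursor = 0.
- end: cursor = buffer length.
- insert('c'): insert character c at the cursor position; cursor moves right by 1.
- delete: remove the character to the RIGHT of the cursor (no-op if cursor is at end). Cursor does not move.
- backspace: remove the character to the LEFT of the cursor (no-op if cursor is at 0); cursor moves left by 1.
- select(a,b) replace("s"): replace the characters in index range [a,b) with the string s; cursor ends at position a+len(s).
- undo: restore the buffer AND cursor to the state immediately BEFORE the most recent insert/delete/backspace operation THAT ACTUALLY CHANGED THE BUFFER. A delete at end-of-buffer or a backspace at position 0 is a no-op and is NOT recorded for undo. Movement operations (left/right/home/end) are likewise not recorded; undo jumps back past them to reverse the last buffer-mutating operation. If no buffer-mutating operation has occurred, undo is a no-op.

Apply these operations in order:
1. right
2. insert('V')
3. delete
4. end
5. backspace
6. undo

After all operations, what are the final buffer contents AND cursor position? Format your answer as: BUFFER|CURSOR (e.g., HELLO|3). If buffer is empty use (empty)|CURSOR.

After op 1 (right): buf='LIYPLQVY' cursor=1
After op 2 (insert('V')): buf='LVIYPLQVY' cursor=2
After op 3 (delete): buf='LVYPLQVY' cursor=2
After op 4 (end): buf='LVYPLQVY' cursor=8
After op 5 (backspace): buf='LVYPLQV' cursor=7
After op 6 (undo): buf='LVYPLQVY' cursor=8

Answer: LVYPLQVY|8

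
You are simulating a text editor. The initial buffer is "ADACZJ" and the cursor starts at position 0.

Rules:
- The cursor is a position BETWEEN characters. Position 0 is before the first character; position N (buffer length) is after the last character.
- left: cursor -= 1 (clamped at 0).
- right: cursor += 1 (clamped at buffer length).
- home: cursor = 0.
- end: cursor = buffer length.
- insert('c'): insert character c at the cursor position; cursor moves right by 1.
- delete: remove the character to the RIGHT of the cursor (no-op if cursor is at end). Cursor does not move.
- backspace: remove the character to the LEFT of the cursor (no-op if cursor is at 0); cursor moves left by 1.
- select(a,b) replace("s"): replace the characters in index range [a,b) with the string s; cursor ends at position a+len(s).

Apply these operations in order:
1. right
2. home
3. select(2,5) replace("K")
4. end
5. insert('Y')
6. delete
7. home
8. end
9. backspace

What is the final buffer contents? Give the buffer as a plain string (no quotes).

Answer: ADKJ

Derivation:
After op 1 (right): buf='ADACZJ' cursor=1
After op 2 (home): buf='ADACZJ' cursor=0
After op 3 (select(2,5) replace("K")): buf='ADKJ' cursor=3
After op 4 (end): buf='ADKJ' cursor=4
After op 5 (insert('Y')): buf='ADKJY' cursor=5
After op 6 (delete): buf='ADKJY' cursor=5
After op 7 (home): buf='ADKJY' cursor=0
After op 8 (end): buf='ADKJY' cursor=5
After op 9 (backspace): buf='ADKJ' cursor=4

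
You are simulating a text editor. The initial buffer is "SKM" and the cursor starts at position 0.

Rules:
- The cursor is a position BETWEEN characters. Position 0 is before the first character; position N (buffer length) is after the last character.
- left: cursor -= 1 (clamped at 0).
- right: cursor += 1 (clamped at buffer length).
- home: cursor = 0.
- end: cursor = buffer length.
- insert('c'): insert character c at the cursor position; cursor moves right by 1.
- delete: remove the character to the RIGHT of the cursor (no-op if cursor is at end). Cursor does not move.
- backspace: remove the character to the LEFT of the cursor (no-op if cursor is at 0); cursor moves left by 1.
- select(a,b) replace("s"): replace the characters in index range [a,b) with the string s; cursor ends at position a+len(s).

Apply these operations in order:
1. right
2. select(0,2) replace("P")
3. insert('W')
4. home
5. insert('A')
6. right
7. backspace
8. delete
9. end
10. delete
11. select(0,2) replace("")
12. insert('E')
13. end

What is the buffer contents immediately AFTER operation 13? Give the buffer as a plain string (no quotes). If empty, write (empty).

Answer: E

Derivation:
After op 1 (right): buf='SKM' cursor=1
After op 2 (select(0,2) replace("P")): buf='PM' cursor=1
After op 3 (insert('W')): buf='PWM' cursor=2
After op 4 (home): buf='PWM' cursor=0
After op 5 (insert('A')): buf='APWM' cursor=1
After op 6 (right): buf='APWM' cursor=2
After op 7 (backspace): buf='AWM' cursor=1
After op 8 (delete): buf='AM' cursor=1
After op 9 (end): buf='AM' cursor=2
After op 10 (delete): buf='AM' cursor=2
After op 11 (select(0,2) replace("")): buf='(empty)' cursor=0
After op 12 (insert('E')): buf='E' cursor=1
After op 13 (end): buf='E' cursor=1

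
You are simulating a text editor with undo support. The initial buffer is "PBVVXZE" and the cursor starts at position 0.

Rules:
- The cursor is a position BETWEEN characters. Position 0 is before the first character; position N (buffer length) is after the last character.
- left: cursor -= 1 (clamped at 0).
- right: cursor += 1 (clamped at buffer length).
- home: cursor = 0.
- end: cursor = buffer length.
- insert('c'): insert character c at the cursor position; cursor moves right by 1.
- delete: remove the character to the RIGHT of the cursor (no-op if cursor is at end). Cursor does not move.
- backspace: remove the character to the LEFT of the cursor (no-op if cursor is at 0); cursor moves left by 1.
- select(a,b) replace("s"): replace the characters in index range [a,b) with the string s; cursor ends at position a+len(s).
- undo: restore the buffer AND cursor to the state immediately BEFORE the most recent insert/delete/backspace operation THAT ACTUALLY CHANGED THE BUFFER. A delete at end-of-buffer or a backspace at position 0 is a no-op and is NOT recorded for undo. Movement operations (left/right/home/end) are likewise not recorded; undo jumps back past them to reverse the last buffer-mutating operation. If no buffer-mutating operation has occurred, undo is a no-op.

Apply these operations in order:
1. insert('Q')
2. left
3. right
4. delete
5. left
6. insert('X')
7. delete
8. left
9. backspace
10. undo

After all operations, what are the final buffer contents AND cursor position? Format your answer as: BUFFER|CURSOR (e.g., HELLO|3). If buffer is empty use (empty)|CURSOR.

Answer: XQBVVXZE|1

Derivation:
After op 1 (insert('Q')): buf='QPBVVXZE' cursor=1
After op 2 (left): buf='QPBVVXZE' cursor=0
After op 3 (right): buf='QPBVVXZE' cursor=1
After op 4 (delete): buf='QBVVXZE' cursor=1
After op 5 (left): buf='QBVVXZE' cursor=0
After op 6 (insert('X')): buf='XQBVVXZE' cursor=1
After op 7 (delete): buf='XBVVXZE' cursor=1
After op 8 (left): buf='XBVVXZE' cursor=0
After op 9 (backspace): buf='XBVVXZE' cursor=0
After op 10 (undo): buf='XQBVVXZE' cursor=1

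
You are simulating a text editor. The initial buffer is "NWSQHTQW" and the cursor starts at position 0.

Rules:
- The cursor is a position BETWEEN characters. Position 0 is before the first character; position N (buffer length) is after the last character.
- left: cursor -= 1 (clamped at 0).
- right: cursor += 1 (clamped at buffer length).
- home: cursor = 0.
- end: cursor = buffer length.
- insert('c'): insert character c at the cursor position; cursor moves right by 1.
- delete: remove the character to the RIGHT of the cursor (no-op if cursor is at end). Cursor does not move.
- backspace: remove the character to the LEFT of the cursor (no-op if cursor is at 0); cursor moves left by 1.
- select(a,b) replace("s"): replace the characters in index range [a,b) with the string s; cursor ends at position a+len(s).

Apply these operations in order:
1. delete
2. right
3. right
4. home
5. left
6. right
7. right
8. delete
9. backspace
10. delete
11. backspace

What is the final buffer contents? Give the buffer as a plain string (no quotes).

After op 1 (delete): buf='WSQHTQW' cursor=0
After op 2 (right): buf='WSQHTQW' cursor=1
After op 3 (right): buf='WSQHTQW' cursor=2
After op 4 (home): buf='WSQHTQW' cursor=0
After op 5 (left): buf='WSQHTQW' cursor=0
After op 6 (right): buf='WSQHTQW' cursor=1
After op 7 (right): buf='WSQHTQW' cursor=2
After op 8 (delete): buf='WSHTQW' cursor=2
After op 9 (backspace): buf='WHTQW' cursor=1
After op 10 (delete): buf='WTQW' cursor=1
After op 11 (backspace): buf='TQW' cursor=0

Answer: TQW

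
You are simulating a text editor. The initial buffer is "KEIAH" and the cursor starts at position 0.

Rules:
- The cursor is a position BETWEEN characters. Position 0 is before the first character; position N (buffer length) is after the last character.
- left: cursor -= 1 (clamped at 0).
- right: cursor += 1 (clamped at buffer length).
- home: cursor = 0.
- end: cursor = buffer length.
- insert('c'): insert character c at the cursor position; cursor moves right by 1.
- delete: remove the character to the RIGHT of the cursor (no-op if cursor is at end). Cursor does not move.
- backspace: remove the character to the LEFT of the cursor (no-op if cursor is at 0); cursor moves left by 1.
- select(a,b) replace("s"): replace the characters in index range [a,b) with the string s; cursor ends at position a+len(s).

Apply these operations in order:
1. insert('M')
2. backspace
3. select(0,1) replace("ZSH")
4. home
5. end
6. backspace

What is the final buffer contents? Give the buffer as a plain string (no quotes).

After op 1 (insert('M')): buf='MKEIAH' cursor=1
After op 2 (backspace): buf='KEIAH' cursor=0
After op 3 (select(0,1) replace("ZSH")): buf='ZSHEIAH' cursor=3
After op 4 (home): buf='ZSHEIAH' cursor=0
After op 5 (end): buf='ZSHEIAH' cursor=7
After op 6 (backspace): buf='ZSHEIA' cursor=6

Answer: ZSHEIA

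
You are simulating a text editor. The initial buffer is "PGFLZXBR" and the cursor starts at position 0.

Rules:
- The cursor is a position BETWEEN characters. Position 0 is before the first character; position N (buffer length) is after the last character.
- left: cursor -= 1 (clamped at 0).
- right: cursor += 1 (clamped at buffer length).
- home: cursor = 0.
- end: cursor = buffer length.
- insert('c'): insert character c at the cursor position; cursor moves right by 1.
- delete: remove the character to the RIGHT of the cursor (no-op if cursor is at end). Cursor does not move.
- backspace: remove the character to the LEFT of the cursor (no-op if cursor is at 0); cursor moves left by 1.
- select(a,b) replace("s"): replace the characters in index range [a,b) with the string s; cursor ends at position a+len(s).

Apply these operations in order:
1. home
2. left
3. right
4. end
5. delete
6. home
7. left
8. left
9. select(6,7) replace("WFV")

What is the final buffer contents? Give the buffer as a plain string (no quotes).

After op 1 (home): buf='PGFLZXBR' cursor=0
After op 2 (left): buf='PGFLZXBR' cursor=0
After op 3 (right): buf='PGFLZXBR' cursor=1
After op 4 (end): buf='PGFLZXBR' cursor=8
After op 5 (delete): buf='PGFLZXBR' cursor=8
After op 6 (home): buf='PGFLZXBR' cursor=0
After op 7 (left): buf='PGFLZXBR' cursor=0
After op 8 (left): buf='PGFLZXBR' cursor=0
After op 9 (select(6,7) replace("WFV")): buf='PGFLZXWFVR' cursor=9

Answer: PGFLZXWFVR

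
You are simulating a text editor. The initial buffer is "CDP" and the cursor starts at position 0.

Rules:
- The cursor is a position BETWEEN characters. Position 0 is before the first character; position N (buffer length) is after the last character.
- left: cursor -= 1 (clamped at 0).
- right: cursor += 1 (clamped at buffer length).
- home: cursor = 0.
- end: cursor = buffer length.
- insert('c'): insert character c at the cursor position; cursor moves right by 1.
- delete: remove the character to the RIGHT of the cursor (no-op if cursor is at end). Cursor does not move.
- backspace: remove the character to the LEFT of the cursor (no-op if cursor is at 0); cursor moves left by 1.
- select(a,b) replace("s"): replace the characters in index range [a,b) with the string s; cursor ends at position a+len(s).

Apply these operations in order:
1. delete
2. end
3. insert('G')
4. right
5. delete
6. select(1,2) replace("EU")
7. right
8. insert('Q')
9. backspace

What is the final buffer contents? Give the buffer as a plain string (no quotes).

Answer: DEUG

Derivation:
After op 1 (delete): buf='DP' cursor=0
After op 2 (end): buf='DP' cursor=2
After op 3 (insert('G')): buf='DPG' cursor=3
After op 4 (right): buf='DPG' cursor=3
After op 5 (delete): buf='DPG' cursor=3
After op 6 (select(1,2) replace("EU")): buf='DEUG' cursor=3
After op 7 (right): buf='DEUG' cursor=4
After op 8 (insert('Q')): buf='DEUGQ' cursor=5
After op 9 (backspace): buf='DEUG' cursor=4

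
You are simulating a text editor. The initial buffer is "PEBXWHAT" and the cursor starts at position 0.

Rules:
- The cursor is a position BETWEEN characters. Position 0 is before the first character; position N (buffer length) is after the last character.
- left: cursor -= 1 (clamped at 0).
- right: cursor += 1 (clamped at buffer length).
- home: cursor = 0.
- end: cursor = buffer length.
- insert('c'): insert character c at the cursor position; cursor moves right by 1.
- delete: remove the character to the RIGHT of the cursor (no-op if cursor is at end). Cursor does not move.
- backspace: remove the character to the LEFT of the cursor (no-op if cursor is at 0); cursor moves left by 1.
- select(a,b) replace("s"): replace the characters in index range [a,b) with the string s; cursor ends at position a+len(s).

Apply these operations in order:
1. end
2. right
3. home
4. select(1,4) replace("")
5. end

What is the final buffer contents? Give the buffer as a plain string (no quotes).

After op 1 (end): buf='PEBXWHAT' cursor=8
After op 2 (right): buf='PEBXWHAT' cursor=8
After op 3 (home): buf='PEBXWHAT' cursor=0
After op 4 (select(1,4) replace("")): buf='PWHAT' cursor=1
After op 5 (end): buf='PWHAT' cursor=5

Answer: PWHAT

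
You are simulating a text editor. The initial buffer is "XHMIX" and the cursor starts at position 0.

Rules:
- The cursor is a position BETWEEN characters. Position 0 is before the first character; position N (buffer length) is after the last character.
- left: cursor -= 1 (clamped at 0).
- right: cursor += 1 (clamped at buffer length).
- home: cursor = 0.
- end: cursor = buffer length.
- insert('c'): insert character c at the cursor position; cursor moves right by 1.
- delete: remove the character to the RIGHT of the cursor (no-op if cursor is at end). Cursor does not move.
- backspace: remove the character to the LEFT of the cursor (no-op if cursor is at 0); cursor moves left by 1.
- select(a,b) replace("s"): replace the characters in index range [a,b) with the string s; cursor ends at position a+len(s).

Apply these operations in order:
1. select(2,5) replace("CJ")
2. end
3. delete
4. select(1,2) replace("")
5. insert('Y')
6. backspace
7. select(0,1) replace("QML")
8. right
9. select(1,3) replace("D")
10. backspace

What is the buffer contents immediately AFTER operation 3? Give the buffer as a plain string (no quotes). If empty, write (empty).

Answer: XHCJ

Derivation:
After op 1 (select(2,5) replace("CJ")): buf='XHCJ' cursor=4
After op 2 (end): buf='XHCJ' cursor=4
After op 3 (delete): buf='XHCJ' cursor=4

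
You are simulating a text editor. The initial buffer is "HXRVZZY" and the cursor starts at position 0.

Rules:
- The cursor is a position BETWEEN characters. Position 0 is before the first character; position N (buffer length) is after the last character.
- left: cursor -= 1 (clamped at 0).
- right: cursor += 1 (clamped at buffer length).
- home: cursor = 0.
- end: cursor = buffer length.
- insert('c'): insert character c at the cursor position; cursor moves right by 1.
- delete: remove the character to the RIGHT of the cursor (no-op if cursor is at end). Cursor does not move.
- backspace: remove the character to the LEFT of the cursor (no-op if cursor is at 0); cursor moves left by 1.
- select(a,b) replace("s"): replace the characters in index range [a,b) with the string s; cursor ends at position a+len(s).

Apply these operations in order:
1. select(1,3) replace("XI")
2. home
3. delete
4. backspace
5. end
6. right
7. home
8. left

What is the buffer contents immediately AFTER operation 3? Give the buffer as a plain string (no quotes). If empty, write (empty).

After op 1 (select(1,3) replace("XI")): buf='HXIVZZY' cursor=3
After op 2 (home): buf='HXIVZZY' cursor=0
After op 3 (delete): buf='XIVZZY' cursor=0

Answer: XIVZZY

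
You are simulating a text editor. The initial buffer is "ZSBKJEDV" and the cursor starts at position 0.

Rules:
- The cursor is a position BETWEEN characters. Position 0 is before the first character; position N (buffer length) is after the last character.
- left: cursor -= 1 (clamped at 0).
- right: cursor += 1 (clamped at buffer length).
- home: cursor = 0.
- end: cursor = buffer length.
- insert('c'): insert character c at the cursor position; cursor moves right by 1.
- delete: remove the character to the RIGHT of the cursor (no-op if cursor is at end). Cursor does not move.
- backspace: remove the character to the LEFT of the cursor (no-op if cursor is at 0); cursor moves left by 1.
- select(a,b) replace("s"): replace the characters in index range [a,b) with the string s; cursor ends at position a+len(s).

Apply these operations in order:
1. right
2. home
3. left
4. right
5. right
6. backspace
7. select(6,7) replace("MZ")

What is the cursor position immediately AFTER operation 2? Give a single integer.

Answer: 0

Derivation:
After op 1 (right): buf='ZSBKJEDV' cursor=1
After op 2 (home): buf='ZSBKJEDV' cursor=0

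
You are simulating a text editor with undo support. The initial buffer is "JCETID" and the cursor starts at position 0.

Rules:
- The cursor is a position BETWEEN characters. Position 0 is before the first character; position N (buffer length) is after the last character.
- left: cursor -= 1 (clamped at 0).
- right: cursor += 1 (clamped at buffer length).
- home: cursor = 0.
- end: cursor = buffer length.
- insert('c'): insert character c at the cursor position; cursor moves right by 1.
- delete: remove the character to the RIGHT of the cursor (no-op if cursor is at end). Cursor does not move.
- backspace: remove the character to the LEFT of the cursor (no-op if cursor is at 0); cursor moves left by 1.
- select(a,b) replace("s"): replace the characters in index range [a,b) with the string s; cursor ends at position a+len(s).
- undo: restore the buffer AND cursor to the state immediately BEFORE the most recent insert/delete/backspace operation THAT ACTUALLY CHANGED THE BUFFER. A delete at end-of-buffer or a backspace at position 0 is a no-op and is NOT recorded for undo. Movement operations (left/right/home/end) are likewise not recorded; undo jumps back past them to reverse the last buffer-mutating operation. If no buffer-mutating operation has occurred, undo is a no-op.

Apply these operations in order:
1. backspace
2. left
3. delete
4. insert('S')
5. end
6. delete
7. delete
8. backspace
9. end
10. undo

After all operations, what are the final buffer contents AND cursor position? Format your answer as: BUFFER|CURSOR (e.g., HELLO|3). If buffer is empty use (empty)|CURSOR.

Answer: SCETID|6

Derivation:
After op 1 (backspace): buf='JCETID' cursor=0
After op 2 (left): buf='JCETID' cursor=0
After op 3 (delete): buf='CETID' cursor=0
After op 4 (insert('S')): buf='SCETID' cursor=1
After op 5 (end): buf='SCETID' cursor=6
After op 6 (delete): buf='SCETID' cursor=6
After op 7 (delete): buf='SCETID' cursor=6
After op 8 (backspace): buf='SCETI' cursor=5
After op 9 (end): buf='SCETI' cursor=5
After op 10 (undo): buf='SCETID' cursor=6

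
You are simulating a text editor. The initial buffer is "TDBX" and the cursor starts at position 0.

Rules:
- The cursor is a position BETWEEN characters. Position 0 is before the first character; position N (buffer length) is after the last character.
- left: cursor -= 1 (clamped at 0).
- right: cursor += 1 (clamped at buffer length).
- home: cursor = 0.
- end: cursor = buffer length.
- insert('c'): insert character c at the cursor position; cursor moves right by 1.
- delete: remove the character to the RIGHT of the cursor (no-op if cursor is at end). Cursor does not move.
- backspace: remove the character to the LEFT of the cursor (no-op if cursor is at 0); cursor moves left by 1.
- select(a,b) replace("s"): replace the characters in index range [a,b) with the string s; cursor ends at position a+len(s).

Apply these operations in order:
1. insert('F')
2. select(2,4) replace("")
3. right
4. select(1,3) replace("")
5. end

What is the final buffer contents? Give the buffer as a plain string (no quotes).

After op 1 (insert('F')): buf='FTDBX' cursor=1
After op 2 (select(2,4) replace("")): buf='FTX' cursor=2
After op 3 (right): buf='FTX' cursor=3
After op 4 (select(1,3) replace("")): buf='F' cursor=1
After op 5 (end): buf='F' cursor=1

Answer: F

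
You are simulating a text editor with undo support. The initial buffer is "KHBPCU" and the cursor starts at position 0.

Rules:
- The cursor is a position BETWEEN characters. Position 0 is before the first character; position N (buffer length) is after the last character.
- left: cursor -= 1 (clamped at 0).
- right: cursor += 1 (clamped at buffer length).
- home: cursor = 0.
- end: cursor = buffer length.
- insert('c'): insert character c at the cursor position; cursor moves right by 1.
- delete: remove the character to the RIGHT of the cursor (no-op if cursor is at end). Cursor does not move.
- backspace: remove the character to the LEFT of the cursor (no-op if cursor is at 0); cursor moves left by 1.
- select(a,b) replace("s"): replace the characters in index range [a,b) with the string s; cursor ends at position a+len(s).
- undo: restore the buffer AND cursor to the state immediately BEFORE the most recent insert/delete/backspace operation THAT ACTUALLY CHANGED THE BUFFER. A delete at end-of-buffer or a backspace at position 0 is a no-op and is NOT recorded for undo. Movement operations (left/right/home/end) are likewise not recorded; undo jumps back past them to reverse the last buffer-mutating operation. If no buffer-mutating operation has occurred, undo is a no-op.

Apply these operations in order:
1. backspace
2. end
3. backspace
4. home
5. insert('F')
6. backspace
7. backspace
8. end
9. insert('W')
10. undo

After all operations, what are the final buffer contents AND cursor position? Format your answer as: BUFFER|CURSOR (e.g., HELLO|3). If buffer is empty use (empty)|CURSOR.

After op 1 (backspace): buf='KHBPCU' cursor=0
After op 2 (end): buf='KHBPCU' cursor=6
After op 3 (backspace): buf='KHBPC' cursor=5
After op 4 (home): buf='KHBPC' cursor=0
After op 5 (insert('F')): buf='FKHBPC' cursor=1
After op 6 (backspace): buf='KHBPC' cursor=0
After op 7 (backspace): buf='KHBPC' cursor=0
After op 8 (end): buf='KHBPC' cursor=5
After op 9 (insert('W')): buf='KHBPCW' cursor=6
After op 10 (undo): buf='KHBPC' cursor=5

Answer: KHBPC|5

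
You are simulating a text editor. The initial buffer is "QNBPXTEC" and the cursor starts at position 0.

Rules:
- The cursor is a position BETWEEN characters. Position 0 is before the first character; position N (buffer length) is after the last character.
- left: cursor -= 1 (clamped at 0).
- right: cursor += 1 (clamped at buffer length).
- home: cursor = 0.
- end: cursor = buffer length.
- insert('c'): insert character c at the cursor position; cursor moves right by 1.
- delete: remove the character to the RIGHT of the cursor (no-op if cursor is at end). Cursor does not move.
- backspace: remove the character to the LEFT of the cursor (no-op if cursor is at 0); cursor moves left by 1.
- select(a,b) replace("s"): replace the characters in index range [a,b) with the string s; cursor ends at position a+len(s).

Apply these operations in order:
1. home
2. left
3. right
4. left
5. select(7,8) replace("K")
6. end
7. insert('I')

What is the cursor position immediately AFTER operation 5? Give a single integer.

Answer: 8

Derivation:
After op 1 (home): buf='QNBPXTEC' cursor=0
After op 2 (left): buf='QNBPXTEC' cursor=0
After op 3 (right): buf='QNBPXTEC' cursor=1
After op 4 (left): buf='QNBPXTEC' cursor=0
After op 5 (select(7,8) replace("K")): buf='QNBPXTEK' cursor=8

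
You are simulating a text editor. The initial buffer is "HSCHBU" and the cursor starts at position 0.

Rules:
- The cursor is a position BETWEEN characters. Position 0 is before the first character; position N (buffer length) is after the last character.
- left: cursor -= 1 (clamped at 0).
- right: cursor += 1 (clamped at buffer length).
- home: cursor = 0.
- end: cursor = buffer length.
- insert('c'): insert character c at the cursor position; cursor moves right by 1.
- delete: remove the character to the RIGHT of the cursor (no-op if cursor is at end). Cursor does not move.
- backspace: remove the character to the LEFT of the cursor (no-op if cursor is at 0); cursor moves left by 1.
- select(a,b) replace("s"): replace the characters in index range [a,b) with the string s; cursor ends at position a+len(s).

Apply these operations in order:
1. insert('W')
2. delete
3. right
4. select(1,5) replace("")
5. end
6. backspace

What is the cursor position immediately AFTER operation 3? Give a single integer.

Answer: 2

Derivation:
After op 1 (insert('W')): buf='WHSCHBU' cursor=1
After op 2 (delete): buf='WSCHBU' cursor=1
After op 3 (right): buf='WSCHBU' cursor=2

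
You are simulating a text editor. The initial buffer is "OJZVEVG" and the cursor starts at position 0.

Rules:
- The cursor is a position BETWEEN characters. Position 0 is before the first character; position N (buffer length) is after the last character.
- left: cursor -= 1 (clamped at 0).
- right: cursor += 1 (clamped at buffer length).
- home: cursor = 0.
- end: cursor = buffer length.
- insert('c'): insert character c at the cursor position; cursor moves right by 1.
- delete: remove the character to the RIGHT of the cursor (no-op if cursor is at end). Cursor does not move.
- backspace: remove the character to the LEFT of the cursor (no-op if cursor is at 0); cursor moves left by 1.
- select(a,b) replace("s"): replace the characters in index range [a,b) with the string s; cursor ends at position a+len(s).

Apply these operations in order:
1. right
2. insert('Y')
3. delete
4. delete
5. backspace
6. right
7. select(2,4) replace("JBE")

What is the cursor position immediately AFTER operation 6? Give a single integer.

Answer: 2

Derivation:
After op 1 (right): buf='OJZVEVG' cursor=1
After op 2 (insert('Y')): buf='OYJZVEVG' cursor=2
After op 3 (delete): buf='OYZVEVG' cursor=2
After op 4 (delete): buf='OYVEVG' cursor=2
After op 5 (backspace): buf='OVEVG' cursor=1
After op 6 (right): buf='OVEVG' cursor=2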